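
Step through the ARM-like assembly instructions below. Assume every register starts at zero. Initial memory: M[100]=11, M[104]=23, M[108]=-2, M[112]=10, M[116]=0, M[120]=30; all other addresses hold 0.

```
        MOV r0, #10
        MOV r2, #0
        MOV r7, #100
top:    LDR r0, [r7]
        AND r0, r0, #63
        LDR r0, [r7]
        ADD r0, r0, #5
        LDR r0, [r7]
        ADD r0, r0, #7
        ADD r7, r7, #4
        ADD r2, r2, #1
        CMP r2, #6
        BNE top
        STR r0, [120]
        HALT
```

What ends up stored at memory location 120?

r0=10
r2=0
r7=100
r0=M[100]=11
r0=11&63=11
r0=M[100]=11
r0=11+5=16
r0=M[100]=11
r0=11+7=18
r7=100+4=104
r2=0+1=1
CMP r2, #6  (cmp 1,6)
BNE top: taken
r0=M[104]=23
r0=23&63=23
r0=M[104]=23
r0=23+5=28
r0=M[104]=23
r0=23+7=30
r7=104+4=108
r2=1+1=2
CMP r2, #6  (cmp 2,6)
BNE top: taken
r0=M[108]=-2
r0=(-2)&63=62
r0=M[108]=-2
r0=(-2)+5=3
r0=M[108]=-2
r0=(-2)+7=5
r7=108+4=112
r2=2+1=3
CMP r2, #6  (cmp 3,6)
BNE top: taken
r0=M[112]=10
r0=10&63=10
r0=M[112]=10
r0=10+5=15
r0=M[112]=10
r0=10+7=17
r7=112+4=116
r2=3+1=4
CMP r2, #6  (cmp 4,6)
BNE top: taken
r0=M[116]=0
r0=0&63=0
r0=M[116]=0
r0=0+5=5
r0=M[116]=0
r0=0+7=7
r7=116+4=120
r2=4+1=5
CMP r2, #6  (cmp 5,6)
BNE top: taken
r0=M[120]=30
r0=30&63=30
r0=M[120]=30
r0=30+5=35
r0=M[120]=30
r0=30+7=37
r7=120+4=124
r2=5+1=6
CMP r2, #6  (cmp 6,6)
BNE top: not taken
STR r0, [120] → M[120]=37
halt.

37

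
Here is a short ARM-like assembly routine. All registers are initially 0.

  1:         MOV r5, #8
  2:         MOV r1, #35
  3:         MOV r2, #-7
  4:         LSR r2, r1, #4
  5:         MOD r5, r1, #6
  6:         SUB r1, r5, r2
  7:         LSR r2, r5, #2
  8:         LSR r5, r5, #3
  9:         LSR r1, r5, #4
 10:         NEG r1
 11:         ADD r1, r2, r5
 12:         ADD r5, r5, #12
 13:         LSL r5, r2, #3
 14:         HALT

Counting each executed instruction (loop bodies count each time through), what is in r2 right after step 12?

MOV r5, #8 → r5=8
MOV r1, #35 → r1=35
MOV r2, #-7 → r2=-7
LSR r2, r1, #4 → r2=35>>4=2
MOD r5, r1, #6 → r5=35%6=5
SUB r1, r5, r2 → r1=5-2=3
LSR r2, r5, #2 → r2=5>>2=1
LSR r5, r5, #3 → r5=5>>3=0
LSR r1, r5, #4 → r1=0>>4=0
NEG r1 → r1=-(0)=0
ADD r1, r2, r5 → r1=1+0=1
ADD r5, r5, #12 → r5=0+12=12
After step 12: r2 = 1.

1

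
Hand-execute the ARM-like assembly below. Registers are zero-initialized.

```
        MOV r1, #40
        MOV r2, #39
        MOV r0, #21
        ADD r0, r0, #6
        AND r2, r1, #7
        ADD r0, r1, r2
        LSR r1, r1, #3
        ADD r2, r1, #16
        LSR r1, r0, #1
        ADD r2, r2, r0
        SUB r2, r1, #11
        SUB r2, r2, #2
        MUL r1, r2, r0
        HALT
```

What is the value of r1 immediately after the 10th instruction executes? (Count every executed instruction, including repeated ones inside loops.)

20

r1=40
r2=39
r0=21
r0=21+6=27
r2=40&7=0
r0=40+0=40
r1=40>>3=5
r2=5+16=21
r1=40>>1=20
r2=21+40=61
After step 10: r1 = 20.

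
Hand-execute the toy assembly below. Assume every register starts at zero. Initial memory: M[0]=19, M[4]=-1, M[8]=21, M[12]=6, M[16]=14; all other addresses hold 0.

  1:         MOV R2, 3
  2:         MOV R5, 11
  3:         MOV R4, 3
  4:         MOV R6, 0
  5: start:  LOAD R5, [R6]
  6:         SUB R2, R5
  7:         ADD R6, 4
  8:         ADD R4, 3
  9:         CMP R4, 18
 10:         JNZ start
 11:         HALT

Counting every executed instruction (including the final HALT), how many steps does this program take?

35

R2=3
R5=11
R4=3
R6=0
R5=M[0]=19
R2=3-19=-16
R6=0+4=4
R4=3+3=6
CMP R4, 18  (cmp 6,18)
JNZ start: taken
R5=M[4]=-1
R2=(-16)-(-1)=-15
R6=4+4=8
R4=6+3=9
CMP R4, 18  (cmp 9,18)
JNZ start: taken
R5=M[8]=21
R2=(-15)-21=-36
R6=8+4=12
R4=9+3=12
CMP R4, 18  (cmp 12,18)
JNZ start: taken
R5=M[12]=6
R2=(-36)-6=-42
R6=12+4=16
R4=12+3=15
CMP R4, 18  (cmp 15,18)
JNZ start: taken
R5=M[16]=14
R2=(-42)-14=-56
R6=16+4=20
R4=15+3=18
CMP R4, 18  (cmp 18,18)
JNZ start: not taken
halt.
Total executed instructions: 35.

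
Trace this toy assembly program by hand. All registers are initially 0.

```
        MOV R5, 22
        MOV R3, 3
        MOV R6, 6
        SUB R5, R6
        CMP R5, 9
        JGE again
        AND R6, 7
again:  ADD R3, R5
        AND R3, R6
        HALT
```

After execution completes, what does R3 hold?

R5=22
R3=3
R6=6
R5=22-6=16
CMP R5, 9  (cmp 16,9)
JGE again: taken
R3=3+16=19
R3=19&6=2
halt.

2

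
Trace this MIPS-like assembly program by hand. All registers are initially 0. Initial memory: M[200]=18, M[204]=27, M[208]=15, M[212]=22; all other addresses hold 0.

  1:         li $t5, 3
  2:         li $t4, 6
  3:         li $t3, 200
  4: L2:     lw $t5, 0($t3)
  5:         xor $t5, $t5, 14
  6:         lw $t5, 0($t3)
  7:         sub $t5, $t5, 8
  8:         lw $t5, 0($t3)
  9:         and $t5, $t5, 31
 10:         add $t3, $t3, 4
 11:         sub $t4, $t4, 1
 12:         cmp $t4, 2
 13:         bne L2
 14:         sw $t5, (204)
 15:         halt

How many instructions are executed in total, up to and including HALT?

after li $t5, 3: $t5=3
after li $t4, 6: $t4=6
after li $t3, 200: $t3=200
after lw $t5, 0($t3): $t5=M[200]=18
after xor $t5, $t5, 14: $t5=18^14=28
after lw $t5, 0($t3): $t5=M[200]=18
after sub $t5, $t5, 8: $t5=18-8=10
after lw $t5, 0($t3): $t5=M[200]=18
after and $t5, $t5, 31: $t5=18&31=18
after add $t3, $t3, 4: $t3=200+4=204
after sub $t4, $t4, 1: $t4=6-1=5
cmp $t4, 2  (cmp 5,2)
bne L2: taken
after lw $t5, 0($t3): $t5=M[204]=27
after xor $t5, $t5, 14: $t5=27^14=21
after lw $t5, 0($t3): $t5=M[204]=27
after sub $t5, $t5, 8: $t5=27-8=19
after lw $t5, 0($t3): $t5=M[204]=27
after and $t5, $t5, 31: $t5=27&31=27
after add $t3, $t3, 4: $t3=204+4=208
after sub $t4, $t4, 1: $t4=5-1=4
cmp $t4, 2  (cmp 4,2)
bne L2: taken
after lw $t5, 0($t3): $t5=M[208]=15
after xor $t5, $t5, 14: $t5=15^14=1
after lw $t5, 0($t3): $t5=M[208]=15
after sub $t5, $t5, 8: $t5=15-8=7
after lw $t5, 0($t3): $t5=M[208]=15
after and $t5, $t5, 31: $t5=15&31=15
after add $t3, $t3, 4: $t3=208+4=212
after sub $t4, $t4, 1: $t4=4-1=3
cmp $t4, 2  (cmp 3,2)
bne L2: taken
after lw $t5, 0($t3): $t5=M[212]=22
after xor $t5, $t5, 14: $t5=22^14=24
after lw $t5, 0($t3): $t5=M[212]=22
after sub $t5, $t5, 8: $t5=22-8=14
after lw $t5, 0($t3): $t5=M[212]=22
after and $t5, $t5, 31: $t5=22&31=22
after add $t3, $t3, 4: $t3=212+4=216
after sub $t4, $t4, 1: $t4=3-1=2
cmp $t4, 2  (cmp 2,2)
bne L2: not taken
sw $t5, (204) → M[204]=22
halt.
Total executed instructions: 45.

45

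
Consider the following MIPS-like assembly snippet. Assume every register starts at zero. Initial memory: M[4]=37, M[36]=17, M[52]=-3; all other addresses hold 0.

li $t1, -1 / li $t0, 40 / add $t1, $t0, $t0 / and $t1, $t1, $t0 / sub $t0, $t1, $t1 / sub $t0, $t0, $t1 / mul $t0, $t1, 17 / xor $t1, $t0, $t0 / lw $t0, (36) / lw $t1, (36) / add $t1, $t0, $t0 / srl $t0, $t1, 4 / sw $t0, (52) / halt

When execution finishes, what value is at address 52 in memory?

$t1=-1
$t0=40
$t1=40+40=80
$t1=80&40=0
$t0=0-0=0
$t0=0-0=0
$t0=0*17=0
$t1=0^0=0
$t0=M[36]=17
$t1=M[36]=17
$t1=17+17=34
$t0=34>>4=2
sw $t0, (52) → M[52]=2
halt.

2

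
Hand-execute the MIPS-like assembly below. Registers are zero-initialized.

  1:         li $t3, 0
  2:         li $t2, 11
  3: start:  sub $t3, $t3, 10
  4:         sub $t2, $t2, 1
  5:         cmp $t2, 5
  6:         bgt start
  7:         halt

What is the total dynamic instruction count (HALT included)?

after li $t3, 0: $t3=0
after li $t2, 11: $t2=11
after sub $t3, $t3, 10: $t3=0-10=-10
after sub $t2, $t2, 1: $t2=11-1=10
cmp $t2, 5  (cmp 10,5)
bgt start: taken
after sub $t3, $t3, 10: $t3=(-10)-10=-20
after sub $t2, $t2, 1: $t2=10-1=9
cmp $t2, 5  (cmp 9,5)
bgt start: taken
after sub $t3, $t3, 10: $t3=(-20)-10=-30
after sub $t2, $t2, 1: $t2=9-1=8
cmp $t2, 5  (cmp 8,5)
bgt start: taken
after sub $t3, $t3, 10: $t3=(-30)-10=-40
after sub $t2, $t2, 1: $t2=8-1=7
cmp $t2, 5  (cmp 7,5)
bgt start: taken
after sub $t3, $t3, 10: $t3=(-40)-10=-50
after sub $t2, $t2, 1: $t2=7-1=6
cmp $t2, 5  (cmp 6,5)
bgt start: taken
after sub $t3, $t3, 10: $t3=(-50)-10=-60
after sub $t2, $t2, 1: $t2=6-1=5
cmp $t2, 5  (cmp 5,5)
bgt start: not taken
halt.
Total executed instructions: 27.

27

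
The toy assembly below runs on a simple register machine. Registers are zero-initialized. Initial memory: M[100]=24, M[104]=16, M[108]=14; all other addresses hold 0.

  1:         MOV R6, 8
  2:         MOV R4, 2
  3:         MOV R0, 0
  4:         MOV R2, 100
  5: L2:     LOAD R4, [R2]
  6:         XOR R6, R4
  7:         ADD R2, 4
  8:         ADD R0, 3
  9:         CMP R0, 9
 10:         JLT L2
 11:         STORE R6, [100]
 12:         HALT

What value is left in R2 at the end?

R6=8
R4=2
R0=0
R2=100
R4=M[100]=24
R6=8^24=16
R2=100+4=104
R0=0+3=3
CMP R0, 9  (cmp 3,9)
JLT L2: taken
R4=M[104]=16
R6=16^16=0
R2=104+4=108
R0=3+3=6
CMP R0, 9  (cmp 6,9)
JLT L2: taken
R4=M[108]=14
R6=0^14=14
R2=108+4=112
R0=6+3=9
CMP R0, 9  (cmp 9,9)
JLT L2: not taken
STORE R6, [100] → M[100]=14
halt.

112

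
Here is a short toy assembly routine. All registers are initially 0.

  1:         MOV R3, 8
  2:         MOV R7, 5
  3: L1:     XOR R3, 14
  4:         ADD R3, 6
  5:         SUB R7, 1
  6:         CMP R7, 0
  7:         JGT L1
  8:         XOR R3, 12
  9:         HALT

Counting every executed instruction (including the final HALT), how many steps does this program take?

29

MOV R3, 8 → R3=8
MOV R7, 5 → R7=5
XOR R3, 14 → R3=8^14=6
ADD R3, 6 → R3=6+6=12
SUB R7, 1 → R7=5-1=4
CMP R7, 0  (cmp 4,0)
JGT L1: taken
XOR R3, 14 → R3=12^14=2
ADD R3, 6 → R3=2+6=8
SUB R7, 1 → R7=4-1=3
CMP R7, 0  (cmp 3,0)
JGT L1: taken
XOR R3, 14 → R3=8^14=6
ADD R3, 6 → R3=6+6=12
SUB R7, 1 → R7=3-1=2
CMP R7, 0  (cmp 2,0)
JGT L1: taken
XOR R3, 14 → R3=12^14=2
ADD R3, 6 → R3=2+6=8
SUB R7, 1 → R7=2-1=1
CMP R7, 0  (cmp 1,0)
JGT L1: taken
XOR R3, 14 → R3=8^14=6
ADD R3, 6 → R3=6+6=12
SUB R7, 1 → R7=1-1=0
CMP R7, 0  (cmp 0,0)
JGT L1: not taken
XOR R3, 12 → R3=12^12=0
halt.
Total executed instructions: 29.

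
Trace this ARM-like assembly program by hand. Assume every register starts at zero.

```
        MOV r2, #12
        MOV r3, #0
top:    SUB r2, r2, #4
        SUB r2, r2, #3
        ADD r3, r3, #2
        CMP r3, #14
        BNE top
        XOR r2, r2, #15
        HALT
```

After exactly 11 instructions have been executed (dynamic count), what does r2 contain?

MOV r2, #12 → r2=12
MOV r3, #0 → r3=0
SUB r2, r2, #4 → r2=12-4=8
SUB r2, r2, #3 → r2=8-3=5
ADD r3, r3, #2 → r3=0+2=2
CMP r3, #14  (cmp 2,14)
BNE top: taken
SUB r2, r2, #4 → r2=5-4=1
SUB r2, r2, #3 → r2=1-3=-2
ADD r3, r3, #2 → r3=2+2=4
CMP r3, #14  (cmp 4,14)
After step 11: r2 = -2.

-2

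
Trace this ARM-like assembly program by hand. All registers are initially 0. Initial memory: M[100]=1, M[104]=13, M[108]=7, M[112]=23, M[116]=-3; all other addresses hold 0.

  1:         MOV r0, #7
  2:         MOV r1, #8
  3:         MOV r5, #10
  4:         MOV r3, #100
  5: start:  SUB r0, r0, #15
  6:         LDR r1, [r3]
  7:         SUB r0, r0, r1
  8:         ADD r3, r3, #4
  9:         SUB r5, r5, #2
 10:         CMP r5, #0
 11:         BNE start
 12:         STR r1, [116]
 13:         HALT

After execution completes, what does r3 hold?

120

MOV r0, #7 → r0=7
MOV r1, #8 → r1=8
MOV r5, #10 → r5=10
MOV r3, #100 → r3=100
SUB r0, r0, #15 → r0=7-15=-8
LDR r1, [r3] → r1=M[100]=1
SUB r0, r0, r1 → r0=(-8)-1=-9
ADD r3, r3, #4 → r3=100+4=104
SUB r5, r5, #2 → r5=10-2=8
CMP r5, #0  (cmp 8,0)
BNE start: taken
SUB r0, r0, #15 → r0=(-9)-15=-24
LDR r1, [r3] → r1=M[104]=13
SUB r0, r0, r1 → r0=(-24)-13=-37
ADD r3, r3, #4 → r3=104+4=108
SUB r5, r5, #2 → r5=8-2=6
CMP r5, #0  (cmp 6,0)
BNE start: taken
SUB r0, r0, #15 → r0=(-37)-15=-52
LDR r1, [r3] → r1=M[108]=7
SUB r0, r0, r1 → r0=(-52)-7=-59
ADD r3, r3, #4 → r3=108+4=112
SUB r5, r5, #2 → r5=6-2=4
CMP r5, #0  (cmp 4,0)
BNE start: taken
SUB r0, r0, #15 → r0=(-59)-15=-74
LDR r1, [r3] → r1=M[112]=23
SUB r0, r0, r1 → r0=(-74)-23=-97
ADD r3, r3, #4 → r3=112+4=116
SUB r5, r5, #2 → r5=4-2=2
CMP r5, #0  (cmp 2,0)
BNE start: taken
SUB r0, r0, #15 → r0=(-97)-15=-112
LDR r1, [r3] → r1=M[116]=-3
SUB r0, r0, r1 → r0=(-112)-(-3)=-109
ADD r3, r3, #4 → r3=116+4=120
SUB r5, r5, #2 → r5=2-2=0
CMP r5, #0  (cmp 0,0)
BNE start: not taken
STR r1, [116] → M[116]=-3
halt.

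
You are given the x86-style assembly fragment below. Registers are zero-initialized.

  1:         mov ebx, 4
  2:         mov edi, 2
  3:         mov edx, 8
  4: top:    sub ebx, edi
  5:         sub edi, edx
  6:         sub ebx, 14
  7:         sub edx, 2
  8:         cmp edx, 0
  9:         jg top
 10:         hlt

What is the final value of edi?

mov ebx, 4 → ebx=4
mov edi, 2 → edi=2
mov edx, 8 → edx=8
sub ebx, edi → ebx=4-2=2
sub edi, edx → edi=2-8=-6
sub ebx, 14 → ebx=2-14=-12
sub edx, 2 → edx=8-2=6
cmp edx, 0  (cmp 6,0)
jg top: taken
sub ebx, edi → ebx=(-12)-(-6)=-6
sub edi, edx → edi=(-6)-6=-12
sub ebx, 14 → ebx=(-6)-14=-20
sub edx, 2 → edx=6-2=4
cmp edx, 0  (cmp 4,0)
jg top: taken
sub ebx, edi → ebx=(-20)-(-12)=-8
sub edi, edx → edi=(-12)-4=-16
sub ebx, 14 → ebx=(-8)-14=-22
sub edx, 2 → edx=4-2=2
cmp edx, 0  (cmp 2,0)
jg top: taken
sub ebx, edi → ebx=(-22)-(-16)=-6
sub edi, edx → edi=(-16)-2=-18
sub ebx, 14 → ebx=(-6)-14=-20
sub edx, 2 → edx=2-2=0
cmp edx, 0  (cmp 0,0)
jg top: not taken
halt.

-18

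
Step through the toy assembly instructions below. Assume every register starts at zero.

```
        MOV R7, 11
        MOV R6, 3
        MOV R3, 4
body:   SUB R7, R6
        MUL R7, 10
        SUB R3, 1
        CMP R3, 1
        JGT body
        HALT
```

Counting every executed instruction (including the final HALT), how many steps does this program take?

19

MOV R7, 11 → R7=11
MOV R6, 3 → R6=3
MOV R3, 4 → R3=4
SUB R7, R6 → R7=11-3=8
MUL R7, 10 → R7=8*10=80
SUB R3, 1 → R3=4-1=3
CMP R3, 1  (cmp 3,1)
JGT body: taken
SUB R7, R6 → R7=80-3=77
MUL R7, 10 → R7=77*10=770
SUB R3, 1 → R3=3-1=2
CMP R3, 1  (cmp 2,1)
JGT body: taken
SUB R7, R6 → R7=770-3=767
MUL R7, 10 → R7=767*10=7670
SUB R3, 1 → R3=2-1=1
CMP R3, 1  (cmp 1,1)
JGT body: not taken
halt.
Total executed instructions: 19.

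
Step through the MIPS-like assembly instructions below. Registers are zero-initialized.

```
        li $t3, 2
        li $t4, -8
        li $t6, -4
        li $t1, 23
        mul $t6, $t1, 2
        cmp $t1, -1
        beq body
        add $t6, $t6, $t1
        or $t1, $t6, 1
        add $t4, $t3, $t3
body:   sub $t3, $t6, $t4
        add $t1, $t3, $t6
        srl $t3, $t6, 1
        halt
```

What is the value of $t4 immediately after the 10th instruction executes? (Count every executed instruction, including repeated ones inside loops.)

4

$t3=2
$t4=-8
$t6=-4
$t1=23
$t6=23*2=46
cmp $t1, -1  (cmp 23,-1)
beq body: not taken
$t6=46+23=69
$t1=69|1=69
$t4=2+2=4
After step 10: $t4 = 4.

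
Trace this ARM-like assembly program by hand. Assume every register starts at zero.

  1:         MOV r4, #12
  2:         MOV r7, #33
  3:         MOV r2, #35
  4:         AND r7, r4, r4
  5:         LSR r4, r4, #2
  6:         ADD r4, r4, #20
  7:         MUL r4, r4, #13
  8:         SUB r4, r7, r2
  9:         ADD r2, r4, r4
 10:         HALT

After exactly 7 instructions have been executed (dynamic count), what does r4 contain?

299

MOV r4, #12 → r4=12
MOV r7, #33 → r7=33
MOV r2, #35 → r2=35
AND r7, r4, r4 → r7=12&12=12
LSR r4, r4, #2 → r4=12>>2=3
ADD r4, r4, #20 → r4=3+20=23
MUL r4, r4, #13 → r4=23*13=299
After step 7: r4 = 299.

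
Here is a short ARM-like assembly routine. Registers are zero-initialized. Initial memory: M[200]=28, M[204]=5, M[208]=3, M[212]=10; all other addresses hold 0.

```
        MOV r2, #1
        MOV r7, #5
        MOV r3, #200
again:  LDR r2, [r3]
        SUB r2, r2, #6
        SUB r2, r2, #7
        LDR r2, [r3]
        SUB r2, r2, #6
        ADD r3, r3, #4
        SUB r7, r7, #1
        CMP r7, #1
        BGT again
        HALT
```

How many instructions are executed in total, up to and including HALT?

after MOV r2, #1: r2=1
after MOV r7, #5: r7=5
after MOV r3, #200: r3=200
after LDR r2, [r3]: r2=M[200]=28
after SUB r2, r2, #6: r2=28-6=22
after SUB r2, r2, #7: r2=22-7=15
after LDR r2, [r3]: r2=M[200]=28
after SUB r2, r2, #6: r2=28-6=22
after ADD r3, r3, #4: r3=200+4=204
after SUB r7, r7, #1: r7=5-1=4
CMP r7, #1  (cmp 4,1)
BGT again: taken
after LDR r2, [r3]: r2=M[204]=5
after SUB r2, r2, #6: r2=5-6=-1
after SUB r2, r2, #7: r2=(-1)-7=-8
after LDR r2, [r3]: r2=M[204]=5
after SUB r2, r2, #6: r2=5-6=-1
after ADD r3, r3, #4: r3=204+4=208
after SUB r7, r7, #1: r7=4-1=3
CMP r7, #1  (cmp 3,1)
BGT again: taken
after LDR r2, [r3]: r2=M[208]=3
after SUB r2, r2, #6: r2=3-6=-3
after SUB r2, r2, #7: r2=(-3)-7=-10
after LDR r2, [r3]: r2=M[208]=3
after SUB r2, r2, #6: r2=3-6=-3
after ADD r3, r3, #4: r3=208+4=212
after SUB r7, r7, #1: r7=3-1=2
CMP r7, #1  (cmp 2,1)
BGT again: taken
after LDR r2, [r3]: r2=M[212]=10
after SUB r2, r2, #6: r2=10-6=4
after SUB r2, r2, #7: r2=4-7=-3
after LDR r2, [r3]: r2=M[212]=10
after SUB r2, r2, #6: r2=10-6=4
after ADD r3, r3, #4: r3=212+4=216
after SUB r7, r7, #1: r7=2-1=1
CMP r7, #1  (cmp 1,1)
BGT again: not taken
halt.
Total executed instructions: 40.

40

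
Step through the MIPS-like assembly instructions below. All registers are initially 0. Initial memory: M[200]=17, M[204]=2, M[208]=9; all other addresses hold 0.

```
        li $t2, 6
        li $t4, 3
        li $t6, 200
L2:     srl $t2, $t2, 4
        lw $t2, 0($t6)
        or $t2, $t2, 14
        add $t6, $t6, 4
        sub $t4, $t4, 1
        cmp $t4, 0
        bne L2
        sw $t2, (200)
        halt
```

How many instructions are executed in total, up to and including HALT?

26

after li $t2, 6: $t2=6
after li $t4, 3: $t4=3
after li $t6, 200: $t6=200
after srl $t2, $t2, 4: $t2=6>>4=0
after lw $t2, 0($t6): $t2=M[200]=17
after or $t2, $t2, 14: $t2=17|14=31
after add $t6, $t6, 4: $t6=200+4=204
after sub $t4, $t4, 1: $t4=3-1=2
cmp $t4, 0  (cmp 2,0)
bne L2: taken
after srl $t2, $t2, 4: $t2=31>>4=1
after lw $t2, 0($t6): $t2=M[204]=2
after or $t2, $t2, 14: $t2=2|14=14
after add $t6, $t6, 4: $t6=204+4=208
after sub $t4, $t4, 1: $t4=2-1=1
cmp $t4, 0  (cmp 1,0)
bne L2: taken
after srl $t2, $t2, 4: $t2=14>>4=0
after lw $t2, 0($t6): $t2=M[208]=9
after or $t2, $t2, 14: $t2=9|14=15
after add $t6, $t6, 4: $t6=208+4=212
after sub $t4, $t4, 1: $t4=1-1=0
cmp $t4, 0  (cmp 0,0)
bne L2: not taken
sw $t2, (200) → M[200]=15
halt.
Total executed instructions: 26.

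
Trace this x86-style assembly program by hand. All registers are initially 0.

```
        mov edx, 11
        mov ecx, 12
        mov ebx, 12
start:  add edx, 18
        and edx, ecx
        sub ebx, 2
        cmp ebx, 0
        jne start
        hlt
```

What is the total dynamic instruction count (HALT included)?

after mov edx, 11: edx=11
after mov ecx, 12: ecx=12
after mov ebx, 12: ebx=12
after add edx, 18: edx=11+18=29
after and edx, ecx: edx=29&12=12
after sub ebx, 2: ebx=12-2=10
cmp ebx, 0  (cmp 10,0)
jne start: taken
after add edx, 18: edx=12+18=30
after and edx, ecx: edx=30&12=12
after sub ebx, 2: ebx=10-2=8
cmp ebx, 0  (cmp 8,0)
jne start: taken
after add edx, 18: edx=12+18=30
after and edx, ecx: edx=30&12=12
after sub ebx, 2: ebx=8-2=6
cmp ebx, 0  (cmp 6,0)
jne start: taken
after add edx, 18: edx=12+18=30
after and edx, ecx: edx=30&12=12
after sub ebx, 2: ebx=6-2=4
cmp ebx, 0  (cmp 4,0)
jne start: taken
after add edx, 18: edx=12+18=30
after and edx, ecx: edx=30&12=12
after sub ebx, 2: ebx=4-2=2
cmp ebx, 0  (cmp 2,0)
jne start: taken
after add edx, 18: edx=12+18=30
after and edx, ecx: edx=30&12=12
after sub ebx, 2: ebx=2-2=0
cmp ebx, 0  (cmp 0,0)
jne start: not taken
halt.
Total executed instructions: 34.

34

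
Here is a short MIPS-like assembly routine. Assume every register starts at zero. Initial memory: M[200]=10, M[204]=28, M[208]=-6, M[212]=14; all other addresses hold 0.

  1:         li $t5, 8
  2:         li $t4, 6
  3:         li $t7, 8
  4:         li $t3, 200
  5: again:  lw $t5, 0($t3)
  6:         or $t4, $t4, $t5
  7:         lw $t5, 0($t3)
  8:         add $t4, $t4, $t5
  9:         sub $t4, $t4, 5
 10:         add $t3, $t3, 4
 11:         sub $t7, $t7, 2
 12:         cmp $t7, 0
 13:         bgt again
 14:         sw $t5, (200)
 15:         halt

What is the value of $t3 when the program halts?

216

$t5=8
$t4=6
$t7=8
$t3=200
$t5=M[200]=10
$t4=6|10=14
$t5=M[200]=10
$t4=14+10=24
$t4=24-5=19
$t3=200+4=204
$t7=8-2=6
cmp $t7, 0  (cmp 6,0)
bgt again: taken
$t5=M[204]=28
$t4=19|28=31
$t5=M[204]=28
$t4=31+28=59
$t4=59-5=54
$t3=204+4=208
$t7=6-2=4
cmp $t7, 0  (cmp 4,0)
bgt again: taken
$t5=M[208]=-6
$t4=54|(-6)=-2
$t5=M[208]=-6
$t4=(-2)+(-6)=-8
$t4=(-8)-5=-13
$t3=208+4=212
$t7=4-2=2
cmp $t7, 0  (cmp 2,0)
bgt again: taken
$t5=M[212]=14
$t4=(-13)|14=-1
$t5=M[212]=14
$t4=(-1)+14=13
$t4=13-5=8
$t3=212+4=216
$t7=2-2=0
cmp $t7, 0  (cmp 0,0)
bgt again: not taken
sw $t5, (200) → M[200]=14
halt.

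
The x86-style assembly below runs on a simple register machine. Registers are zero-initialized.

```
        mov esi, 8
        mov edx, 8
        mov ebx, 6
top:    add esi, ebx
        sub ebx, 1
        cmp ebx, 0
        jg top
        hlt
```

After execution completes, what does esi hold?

29

mov esi, 8 → esi=8
mov edx, 8 → edx=8
mov ebx, 6 → ebx=6
add esi, ebx → esi=8+6=14
sub ebx, 1 → ebx=6-1=5
cmp ebx, 0  (cmp 5,0)
jg top: taken
add esi, ebx → esi=14+5=19
sub ebx, 1 → ebx=5-1=4
cmp ebx, 0  (cmp 4,0)
jg top: taken
add esi, ebx → esi=19+4=23
sub ebx, 1 → ebx=4-1=3
cmp ebx, 0  (cmp 3,0)
jg top: taken
add esi, ebx → esi=23+3=26
sub ebx, 1 → ebx=3-1=2
cmp ebx, 0  (cmp 2,0)
jg top: taken
add esi, ebx → esi=26+2=28
sub ebx, 1 → ebx=2-1=1
cmp ebx, 0  (cmp 1,0)
jg top: taken
add esi, ebx → esi=28+1=29
sub ebx, 1 → ebx=1-1=0
cmp ebx, 0  (cmp 0,0)
jg top: not taken
halt.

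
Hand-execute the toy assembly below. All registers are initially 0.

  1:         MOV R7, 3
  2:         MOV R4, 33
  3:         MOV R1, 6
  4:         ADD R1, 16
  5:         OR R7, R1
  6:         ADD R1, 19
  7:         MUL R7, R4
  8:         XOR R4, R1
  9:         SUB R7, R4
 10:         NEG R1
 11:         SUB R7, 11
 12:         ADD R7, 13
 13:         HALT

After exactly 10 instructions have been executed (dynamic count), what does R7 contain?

751

after MOV R7, 3: R7=3
after MOV R4, 33: R4=33
after MOV R1, 6: R1=6
after ADD R1, 16: R1=6+16=22
after OR R7, R1: R7=3|22=23
after ADD R1, 19: R1=22+19=41
after MUL R7, R4: R7=23*33=759
after XOR R4, R1: R4=33^41=8
after SUB R7, R4: R7=759-8=751
after NEG R1: R1=-(41)=-41
After step 10: R7 = 751.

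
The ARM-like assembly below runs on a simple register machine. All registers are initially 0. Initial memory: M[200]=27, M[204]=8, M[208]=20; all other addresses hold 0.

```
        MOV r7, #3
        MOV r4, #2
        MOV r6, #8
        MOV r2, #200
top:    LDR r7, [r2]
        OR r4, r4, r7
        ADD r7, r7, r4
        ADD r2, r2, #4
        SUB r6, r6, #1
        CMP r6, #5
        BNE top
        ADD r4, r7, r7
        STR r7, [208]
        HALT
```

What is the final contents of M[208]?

51

after MOV r7, #3: r7=3
after MOV r4, #2: r4=2
after MOV r6, #8: r6=8
after MOV r2, #200: r2=200
after LDR r7, [r2]: r7=M[200]=27
after OR r4, r4, r7: r4=2|27=27
after ADD r7, r7, r4: r7=27+27=54
after ADD r2, r2, #4: r2=200+4=204
after SUB r6, r6, #1: r6=8-1=7
CMP r6, #5  (cmp 7,5)
BNE top: taken
after LDR r7, [r2]: r7=M[204]=8
after OR r4, r4, r7: r4=27|8=27
after ADD r7, r7, r4: r7=8+27=35
after ADD r2, r2, #4: r2=204+4=208
after SUB r6, r6, #1: r6=7-1=6
CMP r6, #5  (cmp 6,5)
BNE top: taken
after LDR r7, [r2]: r7=M[208]=20
after OR r4, r4, r7: r4=27|20=31
after ADD r7, r7, r4: r7=20+31=51
after ADD r2, r2, #4: r2=208+4=212
after SUB r6, r6, #1: r6=6-1=5
CMP r6, #5  (cmp 5,5)
BNE top: not taken
after ADD r4, r7, r7: r4=51+51=102
STR r7, [208] → M[208]=51
halt.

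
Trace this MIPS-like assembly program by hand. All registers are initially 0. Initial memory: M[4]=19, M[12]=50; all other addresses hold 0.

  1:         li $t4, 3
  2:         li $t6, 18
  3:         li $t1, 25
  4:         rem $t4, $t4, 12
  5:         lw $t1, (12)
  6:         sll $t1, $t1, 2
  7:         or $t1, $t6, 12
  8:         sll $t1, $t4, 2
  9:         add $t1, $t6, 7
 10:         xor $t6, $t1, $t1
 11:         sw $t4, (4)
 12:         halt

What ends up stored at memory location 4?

li $t4, 3 → $t4=3
li $t6, 18 → $t6=18
li $t1, 25 → $t1=25
rem $t4, $t4, 12 → $t4=3%12=3
lw $t1, (12) → $t1=M[12]=50
sll $t1, $t1, 2 → $t1=50<<2=200
or $t1, $t6, 12 → $t1=18|12=30
sll $t1, $t4, 2 → $t1=3<<2=12
add $t1, $t6, 7 → $t1=18+7=25
xor $t6, $t1, $t1 → $t6=25^25=0
sw $t4, (4) → M[4]=3
halt.

3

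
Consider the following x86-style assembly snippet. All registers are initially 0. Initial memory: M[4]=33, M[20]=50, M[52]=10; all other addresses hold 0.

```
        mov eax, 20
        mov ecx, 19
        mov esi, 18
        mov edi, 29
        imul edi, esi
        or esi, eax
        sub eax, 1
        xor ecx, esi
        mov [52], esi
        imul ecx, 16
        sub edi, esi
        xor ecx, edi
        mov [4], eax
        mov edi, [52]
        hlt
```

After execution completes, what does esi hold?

after mov eax, 20: eax=20
after mov ecx, 19: ecx=19
after mov esi, 18: esi=18
after mov edi, 29: edi=29
after imul edi, esi: edi=29*18=522
after or esi, eax: esi=18|20=22
after sub eax, 1: eax=20-1=19
after xor ecx, esi: ecx=19^22=5
mov [52], esi → M[52]=22
after imul ecx, 16: ecx=5*16=80
after sub edi, esi: edi=522-22=500
after xor ecx, edi: ecx=80^500=420
mov [4], eax → M[4]=19
after mov edi, [52]: edi=M[52]=22
halt.

22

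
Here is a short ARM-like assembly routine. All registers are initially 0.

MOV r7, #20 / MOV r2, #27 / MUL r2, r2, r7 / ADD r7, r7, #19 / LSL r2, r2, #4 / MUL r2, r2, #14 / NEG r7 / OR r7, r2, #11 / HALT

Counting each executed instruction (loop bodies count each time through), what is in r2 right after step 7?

120960

r7=20
r2=27
r2=27*20=540
r7=20+19=39
r2=540<<4=8640
r2=8640*14=120960
r7=-(39)=-39
After step 7: r2 = 120960.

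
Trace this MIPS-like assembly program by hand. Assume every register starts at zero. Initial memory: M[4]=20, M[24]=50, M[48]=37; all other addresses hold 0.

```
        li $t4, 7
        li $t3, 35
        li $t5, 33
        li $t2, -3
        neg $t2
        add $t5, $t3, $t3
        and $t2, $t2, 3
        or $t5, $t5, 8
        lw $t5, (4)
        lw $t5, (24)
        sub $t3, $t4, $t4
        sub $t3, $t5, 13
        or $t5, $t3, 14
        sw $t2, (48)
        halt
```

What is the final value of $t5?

$t4=7
$t3=35
$t5=33
$t2=-3
$t2=-(-3)=3
$t5=35+35=70
$t2=3&3=3
$t5=70|8=78
$t5=M[4]=20
$t5=M[24]=50
$t3=7-7=0
$t3=50-13=37
$t5=37|14=47
sw $t2, (48) → M[48]=3
halt.

47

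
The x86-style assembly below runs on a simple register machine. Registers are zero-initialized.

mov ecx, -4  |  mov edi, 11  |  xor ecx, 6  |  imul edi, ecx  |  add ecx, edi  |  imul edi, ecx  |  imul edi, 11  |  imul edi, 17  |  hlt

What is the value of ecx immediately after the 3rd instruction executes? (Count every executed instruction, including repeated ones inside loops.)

-6

ecx=-4
edi=11
ecx=(-4)^6=-6
After step 3: ecx = -6.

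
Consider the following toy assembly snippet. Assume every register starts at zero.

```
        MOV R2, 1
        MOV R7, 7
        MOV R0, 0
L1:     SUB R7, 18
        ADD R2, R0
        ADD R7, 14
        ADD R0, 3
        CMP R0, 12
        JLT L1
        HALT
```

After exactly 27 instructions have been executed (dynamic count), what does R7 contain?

-9

R2=1
R7=7
R0=0
R7=7-18=-11
R2=1+0=1
R7=(-11)+14=3
R0=0+3=3
CMP R0, 12  (cmp 3,12)
JLT L1: taken
R7=3-18=-15
R2=1+3=4
R7=(-15)+14=-1
R0=3+3=6
CMP R0, 12  (cmp 6,12)
JLT L1: taken
R7=(-1)-18=-19
R2=4+6=10
R7=(-19)+14=-5
R0=6+3=9
CMP R0, 12  (cmp 9,12)
JLT L1: taken
R7=(-5)-18=-23
R2=10+9=19
R7=(-23)+14=-9
R0=9+3=12
CMP R0, 12  (cmp 12,12)
JLT L1: not taken
After step 27: R7 = -9.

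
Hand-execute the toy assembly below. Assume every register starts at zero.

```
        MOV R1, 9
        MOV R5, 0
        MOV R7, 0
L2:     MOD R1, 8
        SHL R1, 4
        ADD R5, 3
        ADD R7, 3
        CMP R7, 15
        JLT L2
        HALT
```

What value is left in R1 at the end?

0

after MOV R1, 9: R1=9
after MOV R5, 0: R5=0
after MOV R7, 0: R7=0
after MOD R1, 8: R1=9%8=1
after SHL R1, 4: R1=1<<4=16
after ADD R5, 3: R5=0+3=3
after ADD R7, 3: R7=0+3=3
CMP R7, 15  (cmp 3,15)
JLT L2: taken
after MOD R1, 8: R1=16%8=0
after SHL R1, 4: R1=0<<4=0
after ADD R5, 3: R5=3+3=6
after ADD R7, 3: R7=3+3=6
CMP R7, 15  (cmp 6,15)
JLT L2: taken
after MOD R1, 8: R1=0%8=0
after SHL R1, 4: R1=0<<4=0
after ADD R5, 3: R5=6+3=9
after ADD R7, 3: R7=6+3=9
CMP R7, 15  (cmp 9,15)
JLT L2: taken
after MOD R1, 8: R1=0%8=0
after SHL R1, 4: R1=0<<4=0
after ADD R5, 3: R5=9+3=12
after ADD R7, 3: R7=9+3=12
CMP R7, 15  (cmp 12,15)
JLT L2: taken
after MOD R1, 8: R1=0%8=0
after SHL R1, 4: R1=0<<4=0
after ADD R5, 3: R5=12+3=15
after ADD R7, 3: R7=12+3=15
CMP R7, 15  (cmp 15,15)
JLT L2: not taken
halt.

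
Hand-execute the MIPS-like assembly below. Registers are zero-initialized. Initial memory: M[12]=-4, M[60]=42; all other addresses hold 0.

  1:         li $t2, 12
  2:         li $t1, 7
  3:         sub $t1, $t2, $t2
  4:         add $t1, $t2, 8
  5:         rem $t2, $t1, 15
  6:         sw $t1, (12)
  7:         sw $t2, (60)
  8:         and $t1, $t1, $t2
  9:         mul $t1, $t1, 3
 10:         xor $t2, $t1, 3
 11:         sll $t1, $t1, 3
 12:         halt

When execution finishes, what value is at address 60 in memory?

after li $t2, 12: $t2=12
after li $t1, 7: $t1=7
after sub $t1, $t2, $t2: $t1=12-12=0
after add $t1, $t2, 8: $t1=12+8=20
after rem $t2, $t1, 15: $t2=20%15=5
sw $t1, (12) → M[12]=20
sw $t2, (60) → M[60]=5
after and $t1, $t1, $t2: $t1=20&5=4
after mul $t1, $t1, 3: $t1=4*3=12
after xor $t2, $t1, 3: $t2=12^3=15
after sll $t1, $t1, 3: $t1=12<<3=96
halt.

5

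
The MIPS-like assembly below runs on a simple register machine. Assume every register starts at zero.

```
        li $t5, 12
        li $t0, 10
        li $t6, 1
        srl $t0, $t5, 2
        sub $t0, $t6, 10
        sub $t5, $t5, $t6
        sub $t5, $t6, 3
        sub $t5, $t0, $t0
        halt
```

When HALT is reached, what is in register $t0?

-9

after li $t5, 12: $t5=12
after li $t0, 10: $t0=10
after li $t6, 1: $t6=1
after srl $t0, $t5, 2: $t0=12>>2=3
after sub $t0, $t6, 10: $t0=1-10=-9
after sub $t5, $t5, $t6: $t5=12-1=11
after sub $t5, $t6, 3: $t5=1-3=-2
after sub $t5, $t0, $t0: $t5=(-9)-(-9)=0
halt.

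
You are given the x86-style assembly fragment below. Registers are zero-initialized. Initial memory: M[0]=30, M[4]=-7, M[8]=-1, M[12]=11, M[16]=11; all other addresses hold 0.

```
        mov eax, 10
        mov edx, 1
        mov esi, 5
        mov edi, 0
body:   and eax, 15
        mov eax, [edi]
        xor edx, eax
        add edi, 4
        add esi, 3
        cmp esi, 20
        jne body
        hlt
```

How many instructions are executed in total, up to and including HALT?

40

after mov eax, 10: eax=10
after mov edx, 1: edx=1
after mov esi, 5: esi=5
after mov edi, 0: edi=0
after and eax, 15: eax=10&15=10
after mov eax, [edi]: eax=M[0]=30
after xor edx, eax: edx=1^30=31
after add edi, 4: edi=0+4=4
after add esi, 3: esi=5+3=8
cmp esi, 20  (cmp 8,20)
jne body: taken
after and eax, 15: eax=30&15=14
after mov eax, [edi]: eax=M[4]=-7
after xor edx, eax: edx=31^(-7)=-26
after add edi, 4: edi=4+4=8
after add esi, 3: esi=8+3=11
cmp esi, 20  (cmp 11,20)
jne body: taken
after and eax, 15: eax=(-7)&15=9
after mov eax, [edi]: eax=M[8]=-1
after xor edx, eax: edx=(-26)^(-1)=25
after add edi, 4: edi=8+4=12
after add esi, 3: esi=11+3=14
cmp esi, 20  (cmp 14,20)
jne body: taken
after and eax, 15: eax=(-1)&15=15
after mov eax, [edi]: eax=M[12]=11
after xor edx, eax: edx=25^11=18
after add edi, 4: edi=12+4=16
after add esi, 3: esi=14+3=17
cmp esi, 20  (cmp 17,20)
jne body: taken
after and eax, 15: eax=11&15=11
after mov eax, [edi]: eax=M[16]=11
after xor edx, eax: edx=18^11=25
after add edi, 4: edi=16+4=20
after add esi, 3: esi=17+3=20
cmp esi, 20  (cmp 20,20)
jne body: not taken
halt.
Total executed instructions: 40.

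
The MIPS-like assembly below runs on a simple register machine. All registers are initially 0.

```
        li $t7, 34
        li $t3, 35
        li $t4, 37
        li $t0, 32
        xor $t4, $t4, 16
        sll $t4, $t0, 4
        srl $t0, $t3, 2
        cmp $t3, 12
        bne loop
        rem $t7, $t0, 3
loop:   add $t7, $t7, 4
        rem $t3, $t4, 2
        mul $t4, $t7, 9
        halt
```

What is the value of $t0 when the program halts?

li $t7, 34 → $t7=34
li $t3, 35 → $t3=35
li $t4, 37 → $t4=37
li $t0, 32 → $t0=32
xor $t4, $t4, 16 → $t4=37^16=53
sll $t4, $t0, 4 → $t4=32<<4=512
srl $t0, $t3, 2 → $t0=35>>2=8
cmp $t3, 12  (cmp 35,12)
bne loop: taken
add $t7, $t7, 4 → $t7=34+4=38
rem $t3, $t4, 2 → $t3=512%2=0
mul $t4, $t7, 9 → $t4=38*9=342
halt.

8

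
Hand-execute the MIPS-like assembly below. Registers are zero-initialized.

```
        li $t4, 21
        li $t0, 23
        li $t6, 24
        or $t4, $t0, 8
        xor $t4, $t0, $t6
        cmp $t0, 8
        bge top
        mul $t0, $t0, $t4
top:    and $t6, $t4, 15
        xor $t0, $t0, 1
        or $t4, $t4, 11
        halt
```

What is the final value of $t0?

22

li $t4, 21 → $t4=21
li $t0, 23 → $t0=23
li $t6, 24 → $t6=24
or $t4, $t0, 8 → $t4=23|8=31
xor $t4, $t0, $t6 → $t4=23^24=15
cmp $t0, 8  (cmp 23,8)
bge top: taken
and $t6, $t4, 15 → $t6=15&15=15
xor $t0, $t0, 1 → $t0=23^1=22
or $t4, $t4, 11 → $t4=15|11=15
halt.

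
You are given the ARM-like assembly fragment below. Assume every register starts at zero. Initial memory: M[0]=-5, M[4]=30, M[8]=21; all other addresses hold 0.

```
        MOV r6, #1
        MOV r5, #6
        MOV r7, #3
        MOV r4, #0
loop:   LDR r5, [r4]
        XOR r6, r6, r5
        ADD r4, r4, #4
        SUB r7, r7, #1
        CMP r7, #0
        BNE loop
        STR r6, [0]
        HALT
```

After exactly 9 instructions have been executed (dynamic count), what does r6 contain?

r6=1
r5=6
r7=3
r4=0
r5=M[0]=-5
r6=1^(-5)=-6
r4=0+4=4
r7=3-1=2
CMP r7, #0  (cmp 2,0)
After step 9: r6 = -6.

-6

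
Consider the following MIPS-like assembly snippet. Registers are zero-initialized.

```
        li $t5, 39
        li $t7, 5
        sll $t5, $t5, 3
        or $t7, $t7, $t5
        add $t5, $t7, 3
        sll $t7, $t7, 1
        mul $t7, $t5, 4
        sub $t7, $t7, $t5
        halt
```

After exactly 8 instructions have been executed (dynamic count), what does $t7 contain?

after li $t5, 39: $t5=39
after li $t7, 5: $t7=5
after sll $t5, $t5, 3: $t5=39<<3=312
after or $t7, $t7, $t5: $t7=5|312=317
after add $t5, $t7, 3: $t5=317+3=320
after sll $t7, $t7, 1: $t7=317<<1=634
after mul $t7, $t5, 4: $t7=320*4=1280
after sub $t7, $t7, $t5: $t7=1280-320=960
After step 8: $t7 = 960.

960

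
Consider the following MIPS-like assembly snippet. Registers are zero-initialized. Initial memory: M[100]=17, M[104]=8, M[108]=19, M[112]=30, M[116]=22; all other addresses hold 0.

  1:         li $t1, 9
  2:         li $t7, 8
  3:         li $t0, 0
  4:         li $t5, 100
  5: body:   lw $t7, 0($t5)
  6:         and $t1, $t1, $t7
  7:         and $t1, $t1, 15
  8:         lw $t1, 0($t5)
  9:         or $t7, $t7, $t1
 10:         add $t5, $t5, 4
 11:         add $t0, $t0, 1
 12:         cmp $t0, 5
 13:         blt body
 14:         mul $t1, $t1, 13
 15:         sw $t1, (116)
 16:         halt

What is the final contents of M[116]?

286

li $t1, 9 → $t1=9
li $t7, 8 → $t7=8
li $t0, 0 → $t0=0
li $t5, 100 → $t5=100
lw $t7, 0($t5) → $t7=M[100]=17
and $t1, $t1, $t7 → $t1=9&17=1
and $t1, $t1, 15 → $t1=1&15=1
lw $t1, 0($t5) → $t1=M[100]=17
or $t7, $t7, $t1 → $t7=17|17=17
add $t5, $t5, 4 → $t5=100+4=104
add $t0, $t0, 1 → $t0=0+1=1
cmp $t0, 5  (cmp 1,5)
blt body: taken
lw $t7, 0($t5) → $t7=M[104]=8
and $t1, $t1, $t7 → $t1=17&8=0
and $t1, $t1, 15 → $t1=0&15=0
lw $t1, 0($t5) → $t1=M[104]=8
or $t7, $t7, $t1 → $t7=8|8=8
add $t5, $t5, 4 → $t5=104+4=108
add $t0, $t0, 1 → $t0=1+1=2
cmp $t0, 5  (cmp 2,5)
blt body: taken
lw $t7, 0($t5) → $t7=M[108]=19
and $t1, $t1, $t7 → $t1=8&19=0
and $t1, $t1, 15 → $t1=0&15=0
lw $t1, 0($t5) → $t1=M[108]=19
or $t7, $t7, $t1 → $t7=19|19=19
add $t5, $t5, 4 → $t5=108+4=112
add $t0, $t0, 1 → $t0=2+1=3
cmp $t0, 5  (cmp 3,5)
blt body: taken
lw $t7, 0($t5) → $t7=M[112]=30
and $t1, $t1, $t7 → $t1=19&30=18
and $t1, $t1, 15 → $t1=18&15=2
lw $t1, 0($t5) → $t1=M[112]=30
or $t7, $t7, $t1 → $t7=30|30=30
add $t5, $t5, 4 → $t5=112+4=116
add $t0, $t0, 1 → $t0=3+1=4
cmp $t0, 5  (cmp 4,5)
blt body: taken
lw $t7, 0($t5) → $t7=M[116]=22
and $t1, $t1, $t7 → $t1=30&22=22
and $t1, $t1, 15 → $t1=22&15=6
lw $t1, 0($t5) → $t1=M[116]=22
or $t7, $t7, $t1 → $t7=22|22=22
add $t5, $t5, 4 → $t5=116+4=120
add $t0, $t0, 1 → $t0=4+1=5
cmp $t0, 5  (cmp 5,5)
blt body: not taken
mul $t1, $t1, 13 → $t1=22*13=286
sw $t1, (116) → M[116]=286
halt.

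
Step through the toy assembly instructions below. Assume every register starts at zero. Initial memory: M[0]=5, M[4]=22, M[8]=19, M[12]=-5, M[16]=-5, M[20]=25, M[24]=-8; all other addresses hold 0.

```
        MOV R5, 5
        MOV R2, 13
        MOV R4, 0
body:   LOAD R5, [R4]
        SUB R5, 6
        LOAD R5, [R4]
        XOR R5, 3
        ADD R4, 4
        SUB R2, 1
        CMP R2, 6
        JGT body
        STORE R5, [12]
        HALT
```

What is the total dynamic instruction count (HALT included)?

R5=5
R2=13
R4=0
R5=M[0]=5
R5=5-6=-1
R5=M[0]=5
R5=5^3=6
R4=0+4=4
R2=13-1=12
CMP R2, 6  (cmp 12,6)
JGT body: taken
R5=M[4]=22
R5=22-6=16
R5=M[4]=22
R5=22^3=21
R4=4+4=8
R2=12-1=11
CMP R2, 6  (cmp 11,6)
JGT body: taken
R5=M[8]=19
R5=19-6=13
R5=M[8]=19
R5=19^3=16
R4=8+4=12
R2=11-1=10
CMP R2, 6  (cmp 10,6)
JGT body: taken
R5=M[12]=-5
R5=(-5)-6=-11
R5=M[12]=-5
R5=(-5)^3=-8
R4=12+4=16
R2=10-1=9
CMP R2, 6  (cmp 9,6)
JGT body: taken
R5=M[16]=-5
R5=(-5)-6=-11
R5=M[16]=-5
R5=(-5)^3=-8
R4=16+4=20
R2=9-1=8
CMP R2, 6  (cmp 8,6)
JGT body: taken
R5=M[20]=25
R5=25-6=19
R5=M[20]=25
R5=25^3=26
R4=20+4=24
R2=8-1=7
CMP R2, 6  (cmp 7,6)
JGT body: taken
R5=M[24]=-8
R5=(-8)-6=-14
R5=M[24]=-8
R5=(-8)^3=-5
R4=24+4=28
R2=7-1=6
CMP R2, 6  (cmp 6,6)
JGT body: not taken
STORE R5, [12] → M[12]=-5
halt.
Total executed instructions: 61.

61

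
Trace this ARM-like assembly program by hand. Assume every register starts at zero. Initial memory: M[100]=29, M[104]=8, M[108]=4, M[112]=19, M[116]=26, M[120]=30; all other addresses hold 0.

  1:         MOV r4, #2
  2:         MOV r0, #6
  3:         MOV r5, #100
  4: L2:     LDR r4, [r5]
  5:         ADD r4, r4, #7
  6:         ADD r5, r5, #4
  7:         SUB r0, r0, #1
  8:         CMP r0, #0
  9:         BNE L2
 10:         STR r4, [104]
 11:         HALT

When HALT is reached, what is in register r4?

MOV r4, #2 → r4=2
MOV r0, #6 → r0=6
MOV r5, #100 → r5=100
LDR r4, [r5] → r4=M[100]=29
ADD r4, r4, #7 → r4=29+7=36
ADD r5, r5, #4 → r5=100+4=104
SUB r0, r0, #1 → r0=6-1=5
CMP r0, #0  (cmp 5,0)
BNE L2: taken
LDR r4, [r5] → r4=M[104]=8
ADD r4, r4, #7 → r4=8+7=15
ADD r5, r5, #4 → r5=104+4=108
SUB r0, r0, #1 → r0=5-1=4
CMP r0, #0  (cmp 4,0)
BNE L2: taken
LDR r4, [r5] → r4=M[108]=4
ADD r4, r4, #7 → r4=4+7=11
ADD r5, r5, #4 → r5=108+4=112
SUB r0, r0, #1 → r0=4-1=3
CMP r0, #0  (cmp 3,0)
BNE L2: taken
LDR r4, [r5] → r4=M[112]=19
ADD r4, r4, #7 → r4=19+7=26
ADD r5, r5, #4 → r5=112+4=116
SUB r0, r0, #1 → r0=3-1=2
CMP r0, #0  (cmp 2,0)
BNE L2: taken
LDR r4, [r5] → r4=M[116]=26
ADD r4, r4, #7 → r4=26+7=33
ADD r5, r5, #4 → r5=116+4=120
SUB r0, r0, #1 → r0=2-1=1
CMP r0, #0  (cmp 1,0)
BNE L2: taken
LDR r4, [r5] → r4=M[120]=30
ADD r4, r4, #7 → r4=30+7=37
ADD r5, r5, #4 → r5=120+4=124
SUB r0, r0, #1 → r0=1-1=0
CMP r0, #0  (cmp 0,0)
BNE L2: not taken
STR r4, [104] → M[104]=37
halt.

37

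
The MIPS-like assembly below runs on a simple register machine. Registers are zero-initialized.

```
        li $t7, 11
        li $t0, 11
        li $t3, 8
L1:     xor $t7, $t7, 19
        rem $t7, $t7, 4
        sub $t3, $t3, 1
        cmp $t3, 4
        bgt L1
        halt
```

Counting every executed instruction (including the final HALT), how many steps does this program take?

after li $t7, 11: $t7=11
after li $t0, 11: $t0=11
after li $t3, 8: $t3=8
after xor $t7, $t7, 19: $t7=11^19=24
after rem $t7, $t7, 4: $t7=24%4=0
after sub $t3, $t3, 1: $t3=8-1=7
cmp $t3, 4  (cmp 7,4)
bgt L1: taken
after xor $t7, $t7, 19: $t7=0^19=19
after rem $t7, $t7, 4: $t7=19%4=3
after sub $t3, $t3, 1: $t3=7-1=6
cmp $t3, 4  (cmp 6,4)
bgt L1: taken
after xor $t7, $t7, 19: $t7=3^19=16
after rem $t7, $t7, 4: $t7=16%4=0
after sub $t3, $t3, 1: $t3=6-1=5
cmp $t3, 4  (cmp 5,4)
bgt L1: taken
after xor $t7, $t7, 19: $t7=0^19=19
after rem $t7, $t7, 4: $t7=19%4=3
after sub $t3, $t3, 1: $t3=5-1=4
cmp $t3, 4  (cmp 4,4)
bgt L1: not taken
halt.
Total executed instructions: 24.

24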